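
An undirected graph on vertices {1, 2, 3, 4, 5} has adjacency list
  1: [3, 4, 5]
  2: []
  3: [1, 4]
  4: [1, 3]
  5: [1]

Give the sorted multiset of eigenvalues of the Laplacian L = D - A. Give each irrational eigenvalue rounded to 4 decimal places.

Reading degrees in the order [1, 2, 3, 4, 5] gives [3, 0, 2, 2, 1]; set D = diag(3, 0, 2, 2, 1) and form L = D - A. L is symmetric positive semidefinite, so every eigenvalue is real and nonnegative. The 2 zero eigenvalues correspond to the 2 connected components. The eigenvalues sum to 8, which equals trace(L) = 2|E|. There are 2 zeros in the spectrum, matching the 2 components.

[0, 0, 1, 3, 4]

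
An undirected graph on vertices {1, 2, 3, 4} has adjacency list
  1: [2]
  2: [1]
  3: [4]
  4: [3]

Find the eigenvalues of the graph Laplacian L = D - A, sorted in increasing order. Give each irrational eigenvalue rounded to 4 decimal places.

[0, 0, 2, 2]

With the vertex order [1, 2, 3, 4], the degrees are [1, 1, 1, 1], giving D = diag(1, 1, 1, 1) and L = D - A. Diagonalising L (or applying a numerical eigensolver to the 4x4 matrix) gives the spectrum above. The 2 zero eigenvalues correspond to the 2 connected components. The eigenvalues sum to 4, which equals trace(L) = 2|E|. The largest eigenvalue, 2, is at most the vertex count 4.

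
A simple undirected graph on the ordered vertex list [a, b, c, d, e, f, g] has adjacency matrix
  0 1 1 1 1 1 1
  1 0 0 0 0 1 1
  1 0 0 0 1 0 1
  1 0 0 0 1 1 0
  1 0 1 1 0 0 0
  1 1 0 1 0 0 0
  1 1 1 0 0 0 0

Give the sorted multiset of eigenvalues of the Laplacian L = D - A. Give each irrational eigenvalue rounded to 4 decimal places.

Reading degrees in the order [a, b, c, d, e, f, g] gives [6, 3, 3, 3, 3, 3, 3]; set D = diag(6, 3, 3, 3, 3, 3, 3) and form L = D - A. Diagonalising L (or applying a numerical eigensolver to the 7x7 matrix) gives the spectrum above. By the matrix-tree theorem the graph has (1/7) * product of the nonzero eigenvalues = 320 spanning trees.

[0, 2, 2, 4, 4, 5, 7]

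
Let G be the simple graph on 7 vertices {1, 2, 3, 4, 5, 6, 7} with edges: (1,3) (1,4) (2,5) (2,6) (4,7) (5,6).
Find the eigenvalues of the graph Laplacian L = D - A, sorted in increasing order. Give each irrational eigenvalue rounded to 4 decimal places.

[0, 0, 0.5858, 2, 3, 3, 3.4142]

Each diagonal entry of L is the vertex degree and each off-diagonal entry is -1 where an edge is present, 0 otherwise; in the order [1, 2, 3, 4, 5, 6, 7] the diagonal is [2, 2, 1, 2, 2, 2, 1]. L is symmetric positive semidefinite, so every eigenvalue is real and nonnegative. The 2 zero eigenvalues correspond to the 2 connected components. The eigenvalues sum to 12, which equals trace(L) = 2|E|.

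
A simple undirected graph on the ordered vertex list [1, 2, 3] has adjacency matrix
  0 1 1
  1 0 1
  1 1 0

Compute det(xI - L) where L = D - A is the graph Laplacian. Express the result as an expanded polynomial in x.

Each diagonal entry of L is the vertex degree and each off-diagonal entry is -1 where an edge is present, 0 otherwise; in the order [1, 2, 3] the diagonal is [2, 2, 2]. The eigenvalues of L are [0, 3, 3]; the characteristic polynomial is the product of (x - lambda_i), which multiplies out to x^3 - 6x^2 + 9x. Since p(0) = det(-L) = 0, x divides p(x). The eigenvalues sum to 6, which equals trace(L) = 2|E|. By the matrix-tree theorem the graph has (1/3) * product of the nonzero eigenvalues = 3 spanning trees.

x^3 - 6x^2 + 9x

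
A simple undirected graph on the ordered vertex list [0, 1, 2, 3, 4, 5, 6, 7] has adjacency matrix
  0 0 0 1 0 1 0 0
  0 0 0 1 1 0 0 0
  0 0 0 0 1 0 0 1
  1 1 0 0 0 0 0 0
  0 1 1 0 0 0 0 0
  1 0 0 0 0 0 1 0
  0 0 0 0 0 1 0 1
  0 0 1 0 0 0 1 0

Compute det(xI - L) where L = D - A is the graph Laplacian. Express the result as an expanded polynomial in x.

x^8 - 16x^7 + 104x^6 - 352x^5 + 660x^4 - 672x^3 + 336x^2 - 64x

Each diagonal entry of L is the vertex degree and each off-diagonal entry is -1 where an edge is present, 0 otherwise; in the order [0, 1, 2, 3, 4, 5, 6, 7] the diagonal is [2, 2, 2, 2, 2, 2, 2, 2]. L has integer entries, so p(x) = det(xI - L) has integer coefficients. Expanding the determinant yields x^8 - 16x^7 + 104x^6 - 352x^5 + 660x^4 - 672x^3 + 336x^2 - 64x. Since p(0) = det(-L) = 0, x divides p(x). There is one zero in the spectrum, matching the 1 component.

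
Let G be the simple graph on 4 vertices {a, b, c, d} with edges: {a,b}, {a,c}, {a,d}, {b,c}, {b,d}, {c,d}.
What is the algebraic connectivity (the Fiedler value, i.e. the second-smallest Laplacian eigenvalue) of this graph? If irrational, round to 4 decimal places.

Each diagonal entry of L is the vertex degree and each off-diagonal entry is -1 where an edge is present, 0 otherwise; in the order [a, b, c, d] the diagonal is [3, 3, 3, 3]. The sorted Laplacian eigenvalues are [0, 4, 4, 4]; the algebraic connectivity is the second entry, 4.

4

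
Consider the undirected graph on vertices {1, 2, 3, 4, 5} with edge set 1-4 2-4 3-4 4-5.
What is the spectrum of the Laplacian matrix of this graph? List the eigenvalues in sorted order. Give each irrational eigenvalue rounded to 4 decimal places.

Reading degrees in the order [1, 2, 3, 4, 5] gives [1, 1, 1, 4, 1]; set D = diag(1, 1, 1, 4, 1) and form L = D - A. L is symmetric positive semidefinite, so every eigenvalue is real and nonnegative. The single zero eigenvalue shows the graph is connected. By the matrix-tree theorem the graph has (1/5) * product of the nonzero eigenvalues = 1 spanning tree.

[0, 1, 1, 1, 5]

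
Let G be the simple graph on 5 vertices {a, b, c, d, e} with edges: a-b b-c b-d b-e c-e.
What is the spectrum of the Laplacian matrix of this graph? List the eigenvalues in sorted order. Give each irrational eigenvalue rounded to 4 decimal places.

[0, 1, 1, 3, 5]

With the vertex order [a, b, c, d, e], the degrees are [1, 4, 2, 1, 2], giving D = diag(1, 4, 2, 1, 2) and L = D - A. Diagonalising L (or applying a numerical eigensolver to the 5x5 matrix) gives the spectrum above. The single zero eigenvalue shows the graph is connected. By the matrix-tree theorem the graph has (1/5) * product of the nonzero eigenvalues = 3 spanning trees.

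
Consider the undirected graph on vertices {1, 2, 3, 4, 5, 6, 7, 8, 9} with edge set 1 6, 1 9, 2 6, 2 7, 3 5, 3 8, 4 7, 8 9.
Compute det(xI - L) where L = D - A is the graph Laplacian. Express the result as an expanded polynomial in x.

x^9 - 16x^8 + 105x^7 - 364x^6 + 715x^5 - 792x^4 + 462x^3 - 120x^2 + 9x

Each diagonal entry of L is the vertex degree and each off-diagonal entry is -1 where an edge is present, 0 otherwise; in the order [1, 2, 3, 4, 5, 6, 7, 8, 9] the diagonal is [2, 2, 2, 1, 1, 2, 2, 2, 2]. L has integer entries, so p(x) = det(xI - L) has integer coefficients. Expanding the determinant yields x^9 - 16x^8 + 105x^7 - 364x^6 + 715x^5 - 792x^4 + 462x^3 - 120x^2 + 9x. The constant term is 0 because L is singular (the all-ones vector lies in its kernel). By the matrix-tree theorem the graph has (1/9) * product of the nonzero eigenvalues = 1 spanning tree.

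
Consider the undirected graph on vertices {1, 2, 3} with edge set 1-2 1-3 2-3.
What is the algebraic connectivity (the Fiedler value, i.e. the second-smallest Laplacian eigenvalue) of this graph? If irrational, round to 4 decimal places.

3

With the vertex order [1, 2, 3], the degrees are [2, 2, 2], giving D = diag(2, 2, 2) and L = D - A. The smallest Laplacian eigenvalue is always 0. The next one, lambda_2 = 3, measures how hard the graph is to disconnect: larger values mean better connectivity. The largest eigenvalue, 3, is at most the vertex count 3. By the matrix-tree theorem the graph has (1/3) * product of the nonzero eigenvalues = 3 spanning trees.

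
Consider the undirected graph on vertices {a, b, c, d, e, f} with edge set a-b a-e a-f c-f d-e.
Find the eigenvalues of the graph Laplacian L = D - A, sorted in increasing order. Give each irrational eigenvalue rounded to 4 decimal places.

[0, 0.3820, 0.6972, 2, 2.6180, 4.3028]

With the vertex order [a, b, c, d, e, f], the degrees are [3, 1, 1, 1, 2, 2], giving D = diag(3, 1, 1, 1, 2, 2) and L = D - A. The multiplicity of 0 as a Laplacian eigenvalue equals the number of connected components. The single zero eigenvalue shows the graph is connected. There is one zero in the spectrum, matching the 1 component.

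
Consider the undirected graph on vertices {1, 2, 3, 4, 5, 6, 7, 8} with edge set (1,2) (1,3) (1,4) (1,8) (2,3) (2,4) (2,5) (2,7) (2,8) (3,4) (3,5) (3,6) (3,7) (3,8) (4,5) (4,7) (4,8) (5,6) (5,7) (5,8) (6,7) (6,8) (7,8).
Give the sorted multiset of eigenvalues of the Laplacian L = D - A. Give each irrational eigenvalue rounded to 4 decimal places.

With the vertex order [1, 2, 3, 4, 5, 6, 7, 8], the degrees are [4, 6, 7, 6, 6, 4, 6, 7], giving D = diag(4, 6, 7, 6, 6, 4, 6, 7) and L = D - A. Diagonalising L (or applying a numerical eigensolver to the 8x8 matrix) gives the spectrum above. There is one zero in the spectrum, matching the 1 component.

[0, 3.4384, 5, 7, 7, 7.5616, 8, 8]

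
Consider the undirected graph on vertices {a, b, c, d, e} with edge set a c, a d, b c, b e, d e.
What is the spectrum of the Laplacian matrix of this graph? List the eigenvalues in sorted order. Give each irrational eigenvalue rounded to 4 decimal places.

Each diagonal entry of L is the vertex degree and each off-diagonal entry is -1 where an edge is present, 0 otherwise; in the order [a, b, c, d, e] the diagonal is [2, 2, 2, 2, 2]. L is symmetric positive semidefinite, so every eigenvalue is real and nonnegative. The single zero eigenvalue shows the graph is connected. There is one zero in the spectrum, matching the 1 component.

[0, 1.3820, 1.3820, 3.6180, 3.6180]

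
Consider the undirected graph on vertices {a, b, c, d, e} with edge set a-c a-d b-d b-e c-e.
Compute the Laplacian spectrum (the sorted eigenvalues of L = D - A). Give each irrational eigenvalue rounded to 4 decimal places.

[0, 1.3820, 1.3820, 3.6180, 3.6180]

Reading degrees in the order [a, b, c, d, e] gives [2, 2, 2, 2, 2]; set D = diag(2, 2, 2, 2, 2) and form L = D - A. Diagonalising L (or applying a numerical eigensolver to the 5x5 matrix) gives the spectrum above. The single zero eigenvalue shows the graph is connected. The eigenvalues sum to 10, which equals trace(L) = 2|E|.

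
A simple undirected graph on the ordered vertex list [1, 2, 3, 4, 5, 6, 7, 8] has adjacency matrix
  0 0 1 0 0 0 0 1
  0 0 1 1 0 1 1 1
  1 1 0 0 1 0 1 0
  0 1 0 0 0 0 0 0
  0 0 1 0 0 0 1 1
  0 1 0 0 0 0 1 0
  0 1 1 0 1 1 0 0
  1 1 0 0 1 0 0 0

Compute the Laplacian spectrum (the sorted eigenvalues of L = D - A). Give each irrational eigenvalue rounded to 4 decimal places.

[0, 0.8773, 1.4140, 2.3713, 3.1747, 4.3402, 5.2764, 6.5462]

Each diagonal entry of L is the vertex degree and each off-diagonal entry is -1 where an edge is present, 0 otherwise; in the order [1, 2, 3, 4, 5, 6, 7, 8] the diagonal is [2, 5, 4, 1, 3, 2, 4, 3]. Diagonalising L (or applying a numerical eigensolver to the 8x8 matrix) gives the spectrum above. The largest eigenvalue, 6.5462, is at most the vertex count 8.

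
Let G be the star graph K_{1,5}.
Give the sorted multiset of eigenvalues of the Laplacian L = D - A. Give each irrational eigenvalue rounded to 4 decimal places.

The graph has 6 vertices and degree multiset [5, 1, 1, 1, 1, 1]; D is the diagonal matrix of degrees and L = D - A. L is symmetric positive semidefinite, so every eigenvalue is real and nonnegative. The single zero eigenvalue shows the graph is connected. The largest eigenvalue, 6, is at most the vertex count 6.

[0, 1, 1, 1, 1, 6]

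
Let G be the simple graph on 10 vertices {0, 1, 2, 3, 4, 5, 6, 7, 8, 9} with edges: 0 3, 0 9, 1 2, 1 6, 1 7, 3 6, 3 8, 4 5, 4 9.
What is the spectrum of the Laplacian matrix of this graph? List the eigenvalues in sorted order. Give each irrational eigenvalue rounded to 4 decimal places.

Each diagonal entry of L is the vertex degree and each off-diagonal entry is -1 where an edge is present, 0 otherwise; in the order [0, 1, 2, 3, 4, 5, 6, 7, 8, 9] the diagonal is [2, 3, 1, 3, 2, 1, 2, 1, 1, 2]. Diagonalising L (or applying a numerical eigensolver to the 10x10 matrix) gives the spectrum above. The eigenvalues sum to 18, which equals trace(L) = 2|E|. By the matrix-tree theorem the graph has (1/10) * product of the nonzero eigenvalues = 1 spanning tree.

[0, 0.1288, 0.3924, 1, 1, 1.5222, 2.2184, 3.3439, 3.9000, 4.4944]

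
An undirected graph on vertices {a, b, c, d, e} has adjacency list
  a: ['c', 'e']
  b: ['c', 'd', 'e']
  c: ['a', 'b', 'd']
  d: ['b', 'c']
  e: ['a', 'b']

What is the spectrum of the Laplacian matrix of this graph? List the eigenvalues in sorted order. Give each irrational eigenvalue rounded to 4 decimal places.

Reading degrees in the order [a, b, c, d, e] gives [2, 3, 3, 2, 2]; set D = diag(2, 3, 3, 2, 2) and form L = D - A. The multiplicity of 0 as a Laplacian eigenvalue equals the number of connected components. The eigenvalues sum to 12, which equals trace(L) = 2|E|. There is one zero in the spectrum, matching the 1 component.

[0, 1.3820, 2.3820, 3.6180, 4.6180]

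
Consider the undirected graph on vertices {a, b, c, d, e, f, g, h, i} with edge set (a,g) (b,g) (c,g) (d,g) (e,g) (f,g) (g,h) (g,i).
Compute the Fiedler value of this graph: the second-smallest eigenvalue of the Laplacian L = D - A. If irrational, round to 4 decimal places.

Reading degrees in the order [a, b, c, d, e, f, g, h, i] gives [1, 1, 1, 1, 1, 1, 8, 1, 1]; set D = diag(1, 1, 1, 1, 1, 1, 8, 1, 1) and form L = D - A. The sorted Laplacian eigenvalues are [0, 1, 1, 1, 1, 1, 1, 1, 9]; the algebraic connectivity is the second entry, 1. The eigenvalues sum to 16, which equals trace(L) = 2|E|.

1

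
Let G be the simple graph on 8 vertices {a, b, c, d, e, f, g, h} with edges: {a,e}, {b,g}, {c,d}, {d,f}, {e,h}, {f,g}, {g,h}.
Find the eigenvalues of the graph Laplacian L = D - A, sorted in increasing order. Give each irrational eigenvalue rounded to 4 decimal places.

[0, 0.1981, 0.4915, 1.3204, 1.5550, 2.8258, 3.2470, 4.3623]

With the vertex order [a, b, c, d, e, f, g, h], the degrees are [1, 1, 1, 2, 2, 2, 3, 2], giving D = diag(1, 1, 1, 2, 2, 2, 3, 2) and L = D - A. Diagonalising L (or applying a numerical eigensolver to the 8x8 matrix) gives the spectrum above. By the matrix-tree theorem the graph has (1/8) * product of the nonzero eigenvalues = 1 spanning tree.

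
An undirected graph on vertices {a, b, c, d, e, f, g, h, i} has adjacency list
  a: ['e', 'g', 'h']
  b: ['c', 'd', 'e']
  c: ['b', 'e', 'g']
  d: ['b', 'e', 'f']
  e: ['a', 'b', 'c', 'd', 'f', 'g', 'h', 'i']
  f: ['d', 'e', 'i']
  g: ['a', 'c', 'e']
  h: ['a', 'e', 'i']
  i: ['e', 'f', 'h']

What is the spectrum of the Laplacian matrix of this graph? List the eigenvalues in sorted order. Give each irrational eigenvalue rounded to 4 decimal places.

Each diagonal entry of L is the vertex degree and each off-diagonal entry is -1 where an edge is present, 0 otherwise; in the order [a, b, c, d, e, f, g, h, i] the diagonal is [3, 3, 3, 3, 8, 3, 3, 3, 3]. Diagonalising L (or applying a numerical eigensolver to the 9x9 matrix) gives the spectrum above. The eigenvalues sum to 32, which equals trace(L) = 2|E|. By the matrix-tree theorem the graph has (1/9) * product of the nonzero eigenvalues = 2205 spanning trees.

[0, 1.5858, 1.5858, 3, 3, 4.4142, 4.4142, 5, 9]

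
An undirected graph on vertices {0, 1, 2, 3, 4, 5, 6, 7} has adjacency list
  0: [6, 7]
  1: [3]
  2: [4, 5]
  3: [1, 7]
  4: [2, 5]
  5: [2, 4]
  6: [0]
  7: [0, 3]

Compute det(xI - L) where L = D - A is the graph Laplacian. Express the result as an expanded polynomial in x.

x^8 - 14x^7 + 78x^6 - 218x^5 + 314x^4 - 210x^3 + 45x^2

Reading degrees in the order [0, 1, 2, 3, 4, 5, 6, 7] gives [2, 1, 2, 2, 2, 2, 1, 2]; set D = diag(2, 1, 2, 2, 2, 2, 1, 2) and form L = D - A. Computing det(xI - L) by cofactor expansion (or equivalently via sum-over-permutations) gives x^8 - 14x^7 + 78x^6 - 218x^5 + 314x^4 - 210x^3 + 45x^2. The coefficient of x^7 equals -trace(L) = -14, matching the sum of degrees. There are 2 zeros in the spectrum, matching the 2 components.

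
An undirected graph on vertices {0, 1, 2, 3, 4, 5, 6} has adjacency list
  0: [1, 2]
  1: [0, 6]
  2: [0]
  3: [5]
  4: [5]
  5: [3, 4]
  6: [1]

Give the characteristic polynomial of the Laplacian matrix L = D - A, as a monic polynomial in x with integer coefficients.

x^7 - 10x^6 + 37x^5 - 62x^4 + 46x^3 - 12x^2

Each diagonal entry of L is the vertex degree and each off-diagonal entry is -1 where an edge is present, 0 otherwise; in the order [0, 1, 2, 3, 4, 5, 6] the diagonal is [2, 2, 1, 1, 1, 2, 1]. Computing det(xI - L) by cofactor expansion (or equivalently via sum-over-permutations) gives x^7 - 10x^6 + 37x^5 - 62x^4 + 46x^3 - 12x^2. The constant term is 0 because L is singular (the all-ones vector lies in its kernel). The largest eigenvalue, 3.4142, is at most the vertex count 7.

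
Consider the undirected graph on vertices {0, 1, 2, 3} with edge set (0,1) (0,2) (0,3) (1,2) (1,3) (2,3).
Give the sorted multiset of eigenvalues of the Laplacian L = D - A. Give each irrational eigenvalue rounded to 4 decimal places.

Each diagonal entry of L is the vertex degree and each off-diagonal entry is -1 where an edge is present, 0 otherwise; in the order [0, 1, 2, 3] the diagonal is [3, 3, 3, 3]. The multiplicity of 0 as a Laplacian eigenvalue equals the number of connected components. The single zero eigenvalue shows the graph is connected.

[0, 4, 4, 4]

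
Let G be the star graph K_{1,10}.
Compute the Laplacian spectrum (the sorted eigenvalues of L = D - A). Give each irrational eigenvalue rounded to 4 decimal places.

[0, 1, 1, 1, 1, 1, 1, 1, 1, 1, 11]

The graph has 11 vertices and degree multiset [10, 1, 1, 1, 1, 1, 1, 1, 1, 1, 1]; D is the diagonal matrix of degrees and L = D - A. Diagonalising L (or applying a numerical eigensolver to the 11x11 matrix) gives the spectrum above. The largest eigenvalue, 11, is at most the vertex count 11.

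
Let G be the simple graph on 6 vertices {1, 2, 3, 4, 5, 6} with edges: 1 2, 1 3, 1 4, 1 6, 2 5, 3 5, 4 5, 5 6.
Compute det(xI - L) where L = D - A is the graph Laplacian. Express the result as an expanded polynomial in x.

x^6 - 16x^5 + 96x^4 - 272x^3 + 368x^2 - 192x

With the vertex order [1, 2, 3, 4, 5, 6], the degrees are [4, 2, 2, 2, 4, 2], giving D = diag(4, 2, 2, 2, 4, 2) and L = D - A. The eigenvalues of L are [0, 2, 2, 2, 4, 6]; the characteristic polynomial is the product of (x - lambda_i), which multiplies out to x^6 - 16x^5 + 96x^4 - 272x^3 + 368x^2 - 192x. The constant term is 0 because L is singular (the all-ones vector lies in its kernel). There is one zero in the spectrum, matching the 1 component. The largest eigenvalue, 6, is at most the vertex count 6.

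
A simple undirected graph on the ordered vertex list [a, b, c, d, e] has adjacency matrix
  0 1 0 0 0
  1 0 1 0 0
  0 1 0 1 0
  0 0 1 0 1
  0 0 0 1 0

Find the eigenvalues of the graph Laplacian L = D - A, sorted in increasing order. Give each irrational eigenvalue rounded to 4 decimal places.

[0, 0.3820, 1.3820, 2.6180, 3.6180]

With the vertex order [a, b, c, d, e], the degrees are [1, 2, 2, 2, 1], giving D = diag(1, 2, 2, 2, 1) and L = D - A. L is symmetric positive semidefinite, so every eigenvalue is real and nonnegative. The single zero eigenvalue shows the graph is connected. There is one zero in the spectrum, matching the 1 component. The largest eigenvalue, 3.6180, is at most the vertex count 5.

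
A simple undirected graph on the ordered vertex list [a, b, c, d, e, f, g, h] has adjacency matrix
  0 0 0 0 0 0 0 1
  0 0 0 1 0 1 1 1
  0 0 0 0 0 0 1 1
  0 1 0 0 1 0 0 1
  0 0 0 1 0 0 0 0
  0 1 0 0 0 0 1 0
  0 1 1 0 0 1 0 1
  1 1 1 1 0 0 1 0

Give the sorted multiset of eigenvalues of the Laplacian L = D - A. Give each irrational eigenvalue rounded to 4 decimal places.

[0, 0.6644, 0.9399, 1.7608, 2.7073, 4.3583, 5.3813, 6.1881]

Each diagonal entry of L is the vertex degree and each off-diagonal entry is -1 where an edge is present, 0 otherwise; in the order [a, b, c, d, e, f, g, h] the diagonal is [1, 4, 2, 3, 1, 2, 4, 5]. Diagonalising L (or applying a numerical eigensolver to the 8x8 matrix) gives the spectrum above. The single zero eigenvalue shows the graph is connected. By the matrix-tree theorem the graph has (1/8) * product of the nonzero eigenvalues = 54 spanning trees.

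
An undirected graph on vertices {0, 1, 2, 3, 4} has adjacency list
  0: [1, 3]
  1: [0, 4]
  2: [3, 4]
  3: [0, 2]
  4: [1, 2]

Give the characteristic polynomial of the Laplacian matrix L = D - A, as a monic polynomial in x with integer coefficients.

x^5 - 10x^4 + 35x^3 - 50x^2 + 25x

With the vertex order [0, 1, 2, 3, 4], the degrees are [2, 2, 2, 2, 2], giving D = diag(2, 2, 2, 2, 2) and L = D - A. Computing det(xI - L) by cofactor expansion (or equivalently via sum-over-permutations) gives x^5 - 10x^4 + 35x^3 - 50x^2 + 25x. Since p(0) = det(-L) = 0, x divides p(x). By the matrix-tree theorem the graph has (1/5) * product of the nonzero eigenvalues = 5 spanning trees.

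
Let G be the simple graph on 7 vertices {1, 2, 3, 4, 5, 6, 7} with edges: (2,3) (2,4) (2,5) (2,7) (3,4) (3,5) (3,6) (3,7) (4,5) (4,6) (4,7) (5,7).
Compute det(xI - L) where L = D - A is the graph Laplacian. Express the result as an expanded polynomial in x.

Each diagonal entry of L is the vertex degree and each off-diagonal entry is -1 where an edge is present, 0 otherwise; in the order [1, 2, 3, 4, 5, 6, 7] the diagonal is [0, 4, 5, 5, 4, 2, 4]. L has integer entries, so p(x) = det(xI - L) has integer coefficients. Expanding the determinant yields x^7 - 24x^6 + 225x^5 - 1022x^4 + 2220x^3 - 1800x^2. The coefficient of x^6 equals -trace(L) = -24, matching the sum of degrees. The largest eigenvalue, 6, is at most the vertex count 7. There are 2 zeros in the spectrum, matching the 2 components.

x^7 - 24x^6 + 225x^5 - 1022x^4 + 2220x^3 - 1800x^2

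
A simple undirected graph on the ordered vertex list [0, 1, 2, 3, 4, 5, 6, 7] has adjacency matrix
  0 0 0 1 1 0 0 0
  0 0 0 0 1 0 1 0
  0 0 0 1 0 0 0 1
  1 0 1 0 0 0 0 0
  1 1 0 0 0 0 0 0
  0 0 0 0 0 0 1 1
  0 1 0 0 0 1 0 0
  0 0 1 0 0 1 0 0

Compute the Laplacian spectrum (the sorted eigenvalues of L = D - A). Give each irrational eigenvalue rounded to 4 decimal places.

Each diagonal entry of L is the vertex degree and each off-diagonal entry is -1 where an edge is present, 0 otherwise; in the order [0, 1, 2, 3, 4, 5, 6, 7] the diagonal is [2, 2, 2, 2, 2, 2, 2, 2]. Since every row of L sums to 0, the all-ones vector is in the kernel and 0 is an eigenvalue. The single zero eigenvalue shows the graph is connected. There is one zero in the spectrum, matching the 1 component. The eigenvalues sum to 16, which equals trace(L) = 2|E|.

[0, 0.5858, 0.5858, 2, 2, 3.4142, 3.4142, 4]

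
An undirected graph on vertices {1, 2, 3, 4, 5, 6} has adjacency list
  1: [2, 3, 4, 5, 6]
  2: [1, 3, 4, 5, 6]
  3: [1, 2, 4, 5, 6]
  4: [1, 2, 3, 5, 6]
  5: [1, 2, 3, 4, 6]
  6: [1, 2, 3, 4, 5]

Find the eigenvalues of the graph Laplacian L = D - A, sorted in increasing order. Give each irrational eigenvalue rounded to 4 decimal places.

[0, 6, 6, 6, 6, 6]

Reading degrees in the order [1, 2, 3, 4, 5, 6] gives [5, 5, 5, 5, 5, 5]; set D = diag(5, 5, 5, 5, 5, 5) and form L = D - A. Since every row of L sums to 0, the all-ones vector is in the kernel and 0 is an eigenvalue. The single zero eigenvalue shows the graph is connected. By the matrix-tree theorem the graph has (1/6) * product of the nonzero eigenvalues = 1296 spanning trees.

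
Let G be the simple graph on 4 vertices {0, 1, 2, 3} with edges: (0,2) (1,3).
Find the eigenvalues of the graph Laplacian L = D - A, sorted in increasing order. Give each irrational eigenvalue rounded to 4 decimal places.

Each diagonal entry of L is the vertex degree and each off-diagonal entry is -1 where an edge is present, 0 otherwise; in the order [0, 1, 2, 3] the diagonal is [1, 1, 1, 1]. L is symmetric positive semidefinite, so every eigenvalue is real and nonnegative. The 2 zero eigenvalues correspond to the 2 connected components. The eigenvalues sum to 4, which equals trace(L) = 2|E|.

[0, 0, 2, 2]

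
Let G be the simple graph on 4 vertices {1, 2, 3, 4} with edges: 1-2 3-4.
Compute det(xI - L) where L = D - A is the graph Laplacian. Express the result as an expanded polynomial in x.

Each diagonal entry of L is the vertex degree and each off-diagonal entry is -1 where an edge is present, 0 otherwise; in the order [1, 2, 3, 4] the diagonal is [1, 1, 1, 1]. L has integer entries, so p(x) = det(xI - L) has integer coefficients. Expanding the determinant yields x^4 - 4x^3 + 4x^2. The coefficient of x^3 equals -trace(L) = -4, matching the sum of degrees. There are 2 zeros in the spectrum, matching the 2 components.

x^4 - 4x^3 + 4x^2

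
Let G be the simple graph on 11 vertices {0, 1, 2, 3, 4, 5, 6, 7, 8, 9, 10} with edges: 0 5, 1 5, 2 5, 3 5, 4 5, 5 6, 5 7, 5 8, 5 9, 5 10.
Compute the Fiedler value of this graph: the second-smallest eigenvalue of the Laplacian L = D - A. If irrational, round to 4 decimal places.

1

Reading degrees in the order [0, 1, 2, 3, 4, 5, 6, 7, 8, 9, 10] gives [1, 1, 1, 1, 1, 10, 1, 1, 1, 1, 1]; set D = diag(1, 1, 1, 1, 1, 10, 1, 1, 1, 1, 1) and form L = D - A. The sorted Laplacian eigenvalues are [0, 1, 1, 1, 1, 1, 1, 1, 1, 1, 11]; the algebraic connectivity is the second entry, 1. The largest eigenvalue, 11, is at most the vertex count 11.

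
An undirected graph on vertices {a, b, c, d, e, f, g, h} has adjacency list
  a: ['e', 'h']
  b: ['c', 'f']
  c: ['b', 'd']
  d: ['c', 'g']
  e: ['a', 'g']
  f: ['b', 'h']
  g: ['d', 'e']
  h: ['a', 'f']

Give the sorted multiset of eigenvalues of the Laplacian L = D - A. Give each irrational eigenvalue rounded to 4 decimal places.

[0, 0.5858, 0.5858, 2, 2, 3.4142, 3.4142, 4]

Reading degrees in the order [a, b, c, d, e, f, g, h] gives [2, 2, 2, 2, 2, 2, 2, 2]; set D = diag(2, 2, 2, 2, 2, 2, 2, 2) and form L = D - A. The multiplicity of 0 as a Laplacian eigenvalue equals the number of connected components. The single zero eigenvalue shows the graph is connected. The eigenvalues sum to 16, which equals trace(L) = 2|E|.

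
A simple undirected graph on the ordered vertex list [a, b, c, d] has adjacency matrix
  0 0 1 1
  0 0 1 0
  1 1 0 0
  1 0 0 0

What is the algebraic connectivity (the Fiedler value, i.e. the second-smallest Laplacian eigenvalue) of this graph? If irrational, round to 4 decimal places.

0.5858

With the vertex order [a, b, c, d], the degrees are [2, 1, 2, 1], giving D = diag(2, 1, 2, 1) and L = D - A. The smallest Laplacian eigenvalue is always 0. The next one, lambda_2 = 0.5858, measures how hard the graph is to disconnect: larger values mean better connectivity. By the matrix-tree theorem the graph has (1/4) * product of the nonzero eigenvalues = 1 spanning tree.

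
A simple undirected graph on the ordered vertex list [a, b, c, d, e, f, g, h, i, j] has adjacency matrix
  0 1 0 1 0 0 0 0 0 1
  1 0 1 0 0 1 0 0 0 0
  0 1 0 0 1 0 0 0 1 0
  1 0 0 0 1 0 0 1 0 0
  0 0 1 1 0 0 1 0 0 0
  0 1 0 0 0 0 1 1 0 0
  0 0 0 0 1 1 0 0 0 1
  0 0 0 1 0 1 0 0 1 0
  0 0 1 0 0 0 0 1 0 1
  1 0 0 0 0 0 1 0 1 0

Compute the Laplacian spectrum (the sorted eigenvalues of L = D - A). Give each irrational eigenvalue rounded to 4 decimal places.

[0, 2, 2, 2, 2, 2, 5, 5, 5, 5]

With the vertex order [a, b, c, d, e, f, g, h, i, j], the degrees are [3, 3, 3, 3, 3, 3, 3, 3, 3, 3], giving D = diag(3, 3, 3, 3, 3, 3, 3, 3, 3, 3) and L = D - A. Diagonalising L (or applying a numerical eigensolver to the 10x10 matrix) gives the spectrum above. The largest eigenvalue, 5, is at most the vertex count 10.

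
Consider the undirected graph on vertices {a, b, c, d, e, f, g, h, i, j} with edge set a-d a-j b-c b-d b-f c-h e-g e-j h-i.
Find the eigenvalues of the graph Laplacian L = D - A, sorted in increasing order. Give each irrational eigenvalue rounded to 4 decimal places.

Each diagonal entry of L is the vertex degree and each off-diagonal entry is -1 where an edge is present, 0 otherwise; in the order [a, b, c, d, e, f, g, h, i, j] the diagonal is [2, 3, 2, 2, 2, 1, 1, 2, 1, 2]. Diagonalising L (or applying a numerical eigensolver to the 10x10 matrix) gives the spectrum above. The single zero eigenvalue shows the graph is connected. By the matrix-tree theorem the graph has (1/10) * product of the nonzero eigenvalues = 1 spanning tree. The largest eigenvalue, 4.3721, is at most the vertex count 10.

[0, 0.1172, 0.3820, 0.7586, 1.3820, 1.6674, 2.6180, 3.0846, 3.6180, 4.3721]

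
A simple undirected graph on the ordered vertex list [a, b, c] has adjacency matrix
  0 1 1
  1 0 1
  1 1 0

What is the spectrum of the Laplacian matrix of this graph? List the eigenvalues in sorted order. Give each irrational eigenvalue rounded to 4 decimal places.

[0, 3, 3]

Each diagonal entry of L is the vertex degree and each off-diagonal entry is -1 where an edge is present, 0 otherwise; in the order [a, b, c] the diagonal is [2, 2, 2]. L is symmetric positive semidefinite, so every eigenvalue is real and nonnegative. The largest eigenvalue, 3, is at most the vertex count 3.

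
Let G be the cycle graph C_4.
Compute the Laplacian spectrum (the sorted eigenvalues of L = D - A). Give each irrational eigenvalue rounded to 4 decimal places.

The graph has 4 vertices and degree multiset [2, 2, 2, 2]; D is the diagonal matrix of degrees and L = D - A. The multiplicity of 0 as a Laplacian eigenvalue equals the number of connected components. By the matrix-tree theorem the graph has (1/4) * product of the nonzero eigenvalues = 4 spanning trees.

[0, 2, 2, 4]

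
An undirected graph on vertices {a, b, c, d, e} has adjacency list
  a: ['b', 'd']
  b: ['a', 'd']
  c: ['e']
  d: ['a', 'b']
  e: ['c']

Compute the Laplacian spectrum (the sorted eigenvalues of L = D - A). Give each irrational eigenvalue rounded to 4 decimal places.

[0, 0, 2, 3, 3]

With the vertex order [a, b, c, d, e], the degrees are [2, 2, 1, 2, 1], giving D = diag(2, 2, 1, 2, 1) and L = D - A. Since every row of L sums to 0, the all-ones vector is in the kernel and 0 is an eigenvalue. The 2 zero eigenvalues correspond to the 2 connected components. The eigenvalues sum to 8, which equals trace(L) = 2|E|.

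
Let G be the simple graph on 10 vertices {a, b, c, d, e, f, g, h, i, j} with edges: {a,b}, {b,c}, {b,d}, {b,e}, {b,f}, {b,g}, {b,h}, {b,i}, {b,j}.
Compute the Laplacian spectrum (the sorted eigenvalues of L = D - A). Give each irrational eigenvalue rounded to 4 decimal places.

[0, 1, 1, 1, 1, 1, 1, 1, 1, 10]

With the vertex order [a, b, c, d, e, f, g, h, i, j], the degrees are [1, 9, 1, 1, 1, 1, 1, 1, 1, 1], giving D = diag(1, 9, 1, 1, 1, 1, 1, 1, 1, 1) and L = D - A. L is symmetric positive semidefinite, so every eigenvalue is real and nonnegative. By the matrix-tree theorem the graph has (1/10) * product of the nonzero eigenvalues = 1 spanning tree.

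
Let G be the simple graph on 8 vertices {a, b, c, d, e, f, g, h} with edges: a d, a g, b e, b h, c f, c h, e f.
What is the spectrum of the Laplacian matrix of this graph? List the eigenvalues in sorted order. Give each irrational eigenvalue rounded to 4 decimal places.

[0, 0, 1, 1.3820, 1.3820, 3, 3.6180, 3.6180]

Each diagonal entry of L is the vertex degree and each off-diagonal entry is -1 where an edge is present, 0 otherwise; in the order [a, b, c, d, e, f, g, h] the diagonal is [2, 2, 2, 1, 2, 2, 1, 2]. Diagonalising L (or applying a numerical eigensolver to the 8x8 matrix) gives the spectrum above. The 2 zero eigenvalues correspond to the 2 connected components. The eigenvalues sum to 14, which equals trace(L) = 2|E|.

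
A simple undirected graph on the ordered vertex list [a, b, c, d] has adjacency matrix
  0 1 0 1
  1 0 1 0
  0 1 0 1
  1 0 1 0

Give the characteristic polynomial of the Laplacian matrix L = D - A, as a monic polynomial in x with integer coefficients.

With the vertex order [a, b, c, d], the degrees are [2, 2, 2, 2], giving D = diag(2, 2, 2, 2) and L = D - A. Computing det(xI - L) by cofactor expansion (or equivalently via sum-over-permutations) gives x^4 - 8x^3 + 20x^2 - 16x. The constant term is 0 because L is singular (the all-ones vector lies in its kernel). The eigenvalues sum to 8, which equals trace(L) = 2|E|.

x^4 - 8x^3 + 20x^2 - 16x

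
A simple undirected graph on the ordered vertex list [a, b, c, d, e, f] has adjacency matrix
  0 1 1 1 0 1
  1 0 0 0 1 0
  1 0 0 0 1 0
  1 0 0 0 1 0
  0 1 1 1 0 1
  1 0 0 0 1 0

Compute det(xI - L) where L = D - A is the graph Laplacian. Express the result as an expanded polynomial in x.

With the vertex order [a, b, c, d, e, f], the degrees are [4, 2, 2, 2, 4, 2], giving D = diag(4, 2, 2, 2, 4, 2) and L = D - A. The eigenvalues of L are [0, 2, 2, 2, 4, 6]; the characteristic polynomial is the product of (x - lambda_i), which multiplies out to x^6 - 16x^5 + 96x^4 - 272x^3 + 368x^2 - 192x. Since p(0) = det(-L) = 0, x divides p(x). The largest eigenvalue, 6, is at most the vertex count 6.

x^6 - 16x^5 + 96x^4 - 272x^3 + 368x^2 - 192x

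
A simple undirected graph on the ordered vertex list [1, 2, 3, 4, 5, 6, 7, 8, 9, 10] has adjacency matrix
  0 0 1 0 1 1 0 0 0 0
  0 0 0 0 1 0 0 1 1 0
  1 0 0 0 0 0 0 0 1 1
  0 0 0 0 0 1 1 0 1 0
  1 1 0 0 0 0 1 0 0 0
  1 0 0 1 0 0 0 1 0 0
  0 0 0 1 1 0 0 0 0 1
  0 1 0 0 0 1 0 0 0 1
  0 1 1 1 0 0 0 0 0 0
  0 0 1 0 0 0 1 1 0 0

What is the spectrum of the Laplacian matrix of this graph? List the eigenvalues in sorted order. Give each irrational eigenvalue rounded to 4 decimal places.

Each diagonal entry of L is the vertex degree and each off-diagonal entry is -1 where an edge is present, 0 otherwise; in the order [1, 2, 3, 4, 5, 6, 7, 8, 9, 10] the diagonal is [3, 3, 3, 3, 3, 3, 3, 3, 3, 3]. Diagonalising L (or applying a numerical eigensolver to the 10x10 matrix) gives the spectrum above. The single zero eigenvalue shows the graph is connected.

[0, 2, 2, 2, 2, 2, 5, 5, 5, 5]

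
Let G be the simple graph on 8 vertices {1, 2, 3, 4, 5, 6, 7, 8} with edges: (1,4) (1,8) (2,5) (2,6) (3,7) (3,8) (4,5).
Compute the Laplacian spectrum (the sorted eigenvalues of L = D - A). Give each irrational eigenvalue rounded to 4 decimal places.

[0, 0.1522, 0.5858, 1.2346, 2, 2.7654, 3.4142, 3.8478]

Reading degrees in the order [1, 2, 3, 4, 5, 6, 7, 8] gives [2, 2, 2, 2, 2, 1, 1, 2]; set D = diag(2, 2, 2, 2, 2, 1, 1, 2) and form L = D - A. The multiplicity of 0 as a Laplacian eigenvalue equals the number of connected components. The single zero eigenvalue shows the graph is connected. The eigenvalues sum to 14, which equals trace(L) = 2|E|.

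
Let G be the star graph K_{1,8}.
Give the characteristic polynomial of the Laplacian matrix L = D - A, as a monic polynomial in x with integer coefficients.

x^9 - 16x^8 + 84x^7 - 224x^6 + 350x^5 - 336x^4 + 196x^3 - 64x^2 + 9x

The graph has 9 vertices and degree multiset [8, 1, 1, 1, 1, 1, 1, 1, 1]; D is the diagonal matrix of degrees and L = D - A. The eigenvalues of L are [0, 1, 1, 1, 1, 1, 1, 1, 9]; the characteristic polynomial is the product of (x - lambda_i), which multiplies out to x^9 - 16x^8 + 84x^7 - 224x^6 + 350x^5 - 336x^4 + 196x^3 - 64x^2 + 9x. The coefficient of x^8 equals -trace(L) = -16, matching the sum of degrees. There is one zero in the spectrum, matching the 1 component.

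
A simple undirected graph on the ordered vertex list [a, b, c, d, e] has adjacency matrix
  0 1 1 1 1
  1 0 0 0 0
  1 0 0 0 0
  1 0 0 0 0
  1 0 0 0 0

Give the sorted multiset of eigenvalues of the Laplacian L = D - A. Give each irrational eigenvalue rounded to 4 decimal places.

With the vertex order [a, b, c, d, e], the degrees are [4, 1, 1, 1, 1], giving D = diag(4, 1, 1, 1, 1) and L = D - A. Diagonalising L (or applying a numerical eigensolver to the 5x5 matrix) gives the spectrum above.

[0, 1, 1, 1, 5]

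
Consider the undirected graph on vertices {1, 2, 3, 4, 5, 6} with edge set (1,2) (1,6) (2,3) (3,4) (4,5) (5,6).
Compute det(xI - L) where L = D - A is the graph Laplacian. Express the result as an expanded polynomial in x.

Reading degrees in the order [1, 2, 3, 4, 5, 6] gives [2, 2, 2, 2, 2, 2]; set D = diag(2, 2, 2, 2, 2, 2) and form L = D - A. The eigenvalues of L are [0, 1, 1, 3, 3, 4]; the characteristic polynomial is the product of (x - lambda_i), which multiplies out to x^6 - 12x^5 + 54x^4 - 112x^3 + 105x^2 - 36x. Since p(0) = det(-L) = 0, x divides p(x).

x^6 - 12x^5 + 54x^4 - 112x^3 + 105x^2 - 36x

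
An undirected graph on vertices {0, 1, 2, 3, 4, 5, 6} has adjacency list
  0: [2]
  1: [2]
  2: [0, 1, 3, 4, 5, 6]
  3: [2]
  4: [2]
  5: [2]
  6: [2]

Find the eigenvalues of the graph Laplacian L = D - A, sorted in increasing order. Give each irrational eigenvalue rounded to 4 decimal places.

Each diagonal entry of L is the vertex degree and each off-diagonal entry is -1 where an edge is present, 0 otherwise; in the order [0, 1, 2, 3, 4, 5, 6] the diagonal is [1, 1, 6, 1, 1, 1, 1]. L is symmetric positive semidefinite, so every eigenvalue is real and nonnegative. The single zero eigenvalue shows the graph is connected. There is one zero in the spectrum, matching the 1 component.

[0, 1, 1, 1, 1, 1, 7]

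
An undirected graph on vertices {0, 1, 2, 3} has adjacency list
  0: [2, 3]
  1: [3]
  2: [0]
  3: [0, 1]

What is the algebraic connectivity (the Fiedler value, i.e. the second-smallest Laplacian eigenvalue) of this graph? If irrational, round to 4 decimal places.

With the vertex order [0, 1, 2, 3], the degrees are [2, 1, 1, 2], giving D = diag(2, 1, 1, 2) and L = D - A. The smallest Laplacian eigenvalue is always 0. The next one, lambda_2 = 0.5858, measures how hard the graph is to disconnect: larger values mean better connectivity. There is one zero in the spectrum, matching the 1 component. By the matrix-tree theorem the graph has (1/4) * product of the nonzero eigenvalues = 1 spanning tree.

0.5858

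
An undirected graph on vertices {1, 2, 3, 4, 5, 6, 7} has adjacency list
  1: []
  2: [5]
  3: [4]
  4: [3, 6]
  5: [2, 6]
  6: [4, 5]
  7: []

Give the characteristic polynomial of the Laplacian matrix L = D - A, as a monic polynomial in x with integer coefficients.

With the vertex order [1, 2, 3, 4, 5, 6, 7], the degrees are [0, 1, 1, 2, 2, 2, 0], giving D = diag(0, 1, 1, 2, 2, 2, 0) and L = D - A. L has integer entries, so p(x) = det(xI - L) has integer coefficients. Expanding the determinant yields x^7 - 8x^6 + 21x^5 - 20x^4 + 5x^3. Since p(0) = det(-L) = 0, x divides p(x). The eigenvalues sum to 8, which equals trace(L) = 2|E|.

x^7 - 8x^6 + 21x^5 - 20x^4 + 5x^3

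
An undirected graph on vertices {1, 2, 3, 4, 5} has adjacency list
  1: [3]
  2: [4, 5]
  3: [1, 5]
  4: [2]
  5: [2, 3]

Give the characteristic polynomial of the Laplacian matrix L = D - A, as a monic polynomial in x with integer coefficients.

x^5 - 8x^4 + 21x^3 - 20x^2 + 5x

With the vertex order [1, 2, 3, 4, 5], the degrees are [1, 2, 2, 1, 2], giving D = diag(1, 2, 2, 1, 2) and L = D - A. L has integer entries, so p(x) = det(xI - L) has integer coefficients. Expanding the determinant yields x^5 - 8x^4 + 21x^3 - 20x^2 + 5x. Since p(0) = det(-L) = 0, x divides p(x). There is one zero in the spectrum, matching the 1 component. The largest eigenvalue, 3.6180, is at most the vertex count 5.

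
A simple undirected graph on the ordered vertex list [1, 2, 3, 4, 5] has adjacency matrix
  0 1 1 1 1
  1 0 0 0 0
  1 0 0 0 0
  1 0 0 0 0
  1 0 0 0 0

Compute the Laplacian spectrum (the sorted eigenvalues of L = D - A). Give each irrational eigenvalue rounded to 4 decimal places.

With the vertex order [1, 2, 3, 4, 5], the degrees are [4, 1, 1, 1, 1], giving D = diag(4, 1, 1, 1, 1) and L = D - A. L is symmetric positive semidefinite, so every eigenvalue is real and nonnegative. The eigenvalues sum to 8, which equals trace(L) = 2|E|. By the matrix-tree theorem the graph has (1/5) * product of the nonzero eigenvalues = 1 spanning tree.

[0, 1, 1, 1, 5]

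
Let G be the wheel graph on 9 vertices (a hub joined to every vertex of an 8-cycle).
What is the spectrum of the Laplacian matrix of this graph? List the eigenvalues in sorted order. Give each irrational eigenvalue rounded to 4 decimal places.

The graph has 9 vertices and degree multiset [8, 3, 3, 3, 3, 3, 3, 3, 3]; D is the diagonal matrix of degrees and L = D - A. Diagonalising L (or applying a numerical eigensolver to the 9x9 matrix) gives the spectrum above. The single zero eigenvalue shows the graph is connected. The eigenvalues sum to 32, which equals trace(L) = 2|E|.

[0, 1.5858, 1.5858, 3, 3, 4.4142, 4.4142, 5, 9]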